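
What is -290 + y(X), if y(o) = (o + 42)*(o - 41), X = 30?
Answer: -1082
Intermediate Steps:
y(o) = (-41 + o)*(42 + o) (y(o) = (42 + o)*(-41 + o) = (-41 + o)*(42 + o))
-290 + y(X) = -290 + (-1722 + 30 + 30²) = -290 + (-1722 + 30 + 900) = -290 - 792 = -1082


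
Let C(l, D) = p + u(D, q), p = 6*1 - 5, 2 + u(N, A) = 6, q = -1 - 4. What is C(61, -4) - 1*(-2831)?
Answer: 2836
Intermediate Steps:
q = -5
u(N, A) = 4 (u(N, A) = -2 + 6 = 4)
p = 1 (p = 6 - 5 = 1)
C(l, D) = 5 (C(l, D) = 1 + 4 = 5)
C(61, -4) - 1*(-2831) = 5 - 1*(-2831) = 5 + 2831 = 2836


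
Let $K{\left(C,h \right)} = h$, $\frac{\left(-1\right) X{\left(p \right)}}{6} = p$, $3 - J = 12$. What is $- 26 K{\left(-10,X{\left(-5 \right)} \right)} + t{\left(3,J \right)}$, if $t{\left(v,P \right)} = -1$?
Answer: $-781$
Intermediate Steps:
$J = -9$ ($J = 3 - 12 = -9$)
$X{\left(p \right)} = - 6 p$
$- 26 K{\left(-10,X{\left(-5 \right)} \right)} + t{\left(3,J \right)} = - 26 \left(\left(-6\right) \left(-5\right)\right) - 1 = \left(-26\right) 30 - 1 = -780 - 1 = -781$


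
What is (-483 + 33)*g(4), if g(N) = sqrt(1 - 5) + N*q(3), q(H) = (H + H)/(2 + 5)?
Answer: -10800/7 - 900*I ≈ -1542.9 - 900.0*I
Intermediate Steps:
q(H) = 2*H/7 (q(H) = (2*H)/7 = (2*H)*(1/7) = 2*H/7)
g(N) = 2*I + 6*N/7 (g(N) = sqrt(1 - 5) + N*((2/7)*3) = sqrt(-4) + N*(6/7) = 2*I + 6*N/7)
(-483 + 33)*g(4) = (-483 + 33)*(2*I + (6/7)*4) = -450*(2*I + 24/7) = -450*(24/7 + 2*I) = -10800/7 - 900*I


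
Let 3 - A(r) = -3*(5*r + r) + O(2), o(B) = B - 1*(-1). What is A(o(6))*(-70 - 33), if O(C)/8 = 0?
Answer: -13287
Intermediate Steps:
o(B) = 1 + B (o(B) = B + 1 = 1 + B)
O(C) = 0 (O(C) = 8*0 = 0)
A(r) = 3 + 18*r (A(r) = 3 - (-3*(5*r + r) + 0) = 3 - (-18*r + 0) = 3 - (-18)*r = 3 + 18*r)
A(o(6))*(-70 - 33) = (3 + 18*(1 + 6))*(-70 - 33) = (3 + 18*7)*(-103) = (3 + 126)*(-103) = 129*(-103) = -13287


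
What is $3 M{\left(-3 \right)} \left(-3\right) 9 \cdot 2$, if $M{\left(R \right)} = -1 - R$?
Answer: $-324$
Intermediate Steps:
$3 M{\left(-3 \right)} \left(-3\right) 9 \cdot 2 = 3 \left(-1 - -3\right) \left(-3\right) 9 \cdot 2 = 3 \left(-1 + 3\right) \left(-3\right) 9 \cdot 2 = 3 \cdot 2 \left(-3\right) 9 \cdot 2 = 6 \left(-3\right) 9 \cdot 2 = \left(-18\right) 9 \cdot 2 = \left(-162\right) 2 = -324$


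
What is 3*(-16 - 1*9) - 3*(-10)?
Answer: -45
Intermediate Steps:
3*(-16 - 1*9) - 3*(-10) = 3*(-16 - 9) + 30 = 3*(-25) + 30 = -75 + 30 = -45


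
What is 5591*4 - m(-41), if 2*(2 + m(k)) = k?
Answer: 44773/2 ≈ 22387.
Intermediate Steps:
m(k) = -2 + k/2
5591*4 - m(-41) = 5591*4 - (-2 + (1/2)*(-41)) = 22364 - (-2 - 41/2) = 22364 - 1*(-45/2) = 22364 + 45/2 = 44773/2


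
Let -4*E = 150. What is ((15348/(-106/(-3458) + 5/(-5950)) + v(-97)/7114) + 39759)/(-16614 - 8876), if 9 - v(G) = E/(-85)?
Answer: -78362111978011/3601837920008 ≈ -21.756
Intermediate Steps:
E = -75/2 (E = -1/4*150 = -75/2 ≈ -37.500)
v(G) = 291/34 (v(G) = 9 - (-75)/(2*(-85)) = 9 - (-75)*(-1)/(2*85) = 9 - 1*15/34 = 9 - 15/34 = 291/34)
((15348/(-106/(-3458) + 5/(-5950)) + v(-97)/7114) + 39759)/(-16614 - 8876) = ((15348/(-106/(-3458) + 5/(-5950)) + (291/34)/7114) + 39759)/(-16614 - 8876) = ((15348/(-106*(-1/3458) + 5*(-1/5950)) + (291/34)*(1/7114)) + 39759)/(-25490) = ((15348/(53/1729 - 1/1190) + 291/241876) + 39759)*(-1/25490) = ((15348/(8763/293930) + 291/241876) + 39759)*(-1/25490) = ((15348*(293930/8763) + 291/241876) + 39759)*(-1/25490) = ((1503745880/2921 + 291/241876) + 39759)*(-1/25490) = (363720039320891/706519796 + 39759)*(-1/25490) = (391810559890055/706519796)*(-1/25490) = -78362111978011/3601837920008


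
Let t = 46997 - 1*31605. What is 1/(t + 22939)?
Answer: 1/38331 ≈ 2.6089e-5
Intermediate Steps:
t = 15392 (t = 46997 - 31605 = 15392)
1/(t + 22939) = 1/(15392 + 22939) = 1/38331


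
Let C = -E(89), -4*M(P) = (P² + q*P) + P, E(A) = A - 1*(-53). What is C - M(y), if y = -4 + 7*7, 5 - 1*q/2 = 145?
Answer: -5549/2 ≈ -2774.5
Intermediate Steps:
q = -280 (q = 10 - 2*145 = 10 - 290 = -280)
E(A) = 53 + A (E(A) = A + 53 = 53 + A)
y = 45 (y = -4 + 49 = 45)
M(P) = -P²/4 + 279*P/4 (M(P) = -((P² - 280*P) + P)/4 = -(P² - 279*P)/4 = -P²/4 + 279*P/4)
C = -142 (C = -(53 + 89) = -1*142 = -142)
C - M(y) = -142 - 45*(279 - 1*45)/4 = -142 - 45*(279 - 45)/4 = -142 - 45*234/4 = -142 - 1*5265/2 = -142 - 5265/2 = -5549/2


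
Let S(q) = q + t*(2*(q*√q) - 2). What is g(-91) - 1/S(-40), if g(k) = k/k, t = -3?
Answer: 1152595/1152578 + 120*I*√10/576289 ≈ 1.0 + 0.00065848*I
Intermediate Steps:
g(k) = 1
S(q) = 6 + q - 6*q^(3/2) (S(q) = q - 3*(2*(q*√q) - 2) = q - 3*(2*q^(3/2) - 2) = q - 3*(-2 + 2*q^(3/2)) = q + (6 - 6*q^(3/2)) = 6 + q - 6*q^(3/2))
g(-91) - 1/S(-40) = 1 - 1/(6 - 40 - (-480)*I*√10) = 1 - 1/(6 - 40 + 480*I*√10) = 1 - 1/(-34 + 480*I*√10)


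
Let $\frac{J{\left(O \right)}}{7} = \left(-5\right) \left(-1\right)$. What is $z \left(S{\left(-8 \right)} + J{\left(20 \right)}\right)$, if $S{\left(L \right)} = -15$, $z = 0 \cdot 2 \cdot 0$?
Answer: $0$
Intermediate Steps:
$J{\left(O \right)} = 35$ ($J{\left(O \right)} = 7 \left(\left(-5\right) \left(-1\right)\right) = 7 \cdot 5 = 35$)
$z = 0$ ($z = 0 \cdot 0 = 0$)
$z \left(S{\left(-8 \right)} + J{\left(20 \right)}\right) = 0 \left(-15 + 35\right) = 0 \cdot 20 = 0$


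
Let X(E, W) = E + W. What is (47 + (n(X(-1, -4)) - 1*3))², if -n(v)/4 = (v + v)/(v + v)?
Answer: 1600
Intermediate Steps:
n(v) = -4 (n(v) = -4*(v + v)/(v + v) = -4*2*v/(2*v) = -4*2*v*1/(2*v) = -4*1 = -4)
(47 + (n(X(-1, -4)) - 1*3))² = (47 + (-4 - 1*3))² = (47 + (-4 - 3))² = (47 - 7)² = 40² = 1600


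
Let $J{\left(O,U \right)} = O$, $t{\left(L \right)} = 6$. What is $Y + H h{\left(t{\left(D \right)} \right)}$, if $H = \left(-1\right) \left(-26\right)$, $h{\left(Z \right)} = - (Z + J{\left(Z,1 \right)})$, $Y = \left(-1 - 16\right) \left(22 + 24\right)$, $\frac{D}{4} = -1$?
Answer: $-1094$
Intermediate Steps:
$D = -4$ ($D = 4 \left(-1\right) = -4$)
$Y = -782$ ($Y = \left(-17\right) 46 = -782$)
$h{\left(Z \right)} = - 2 Z$ ($h{\left(Z \right)} = - (Z + Z) = - 2 Z$)
$H = 26$
$Y + H h{\left(t{\left(D \right)} \right)} = -782 + 26 \left(\left(-2\right) 6\right) = -782 + 26 \left(-12\right) = -782 - 312 = -1094$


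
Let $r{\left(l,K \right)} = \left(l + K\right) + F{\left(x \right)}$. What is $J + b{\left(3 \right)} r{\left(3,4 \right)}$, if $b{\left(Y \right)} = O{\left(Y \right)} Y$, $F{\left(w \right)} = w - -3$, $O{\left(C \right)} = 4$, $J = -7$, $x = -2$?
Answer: $89$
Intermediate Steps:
$F{\left(w \right)} = 3 + w$ ($F{\left(w \right)} = w + 3 = 3 + w$)
$b{\left(Y \right)} = 4 Y$
$r{\left(l,K \right)} = 1 + K + l$ ($r{\left(l,K \right)} = \left(l + K\right) + \left(3 - 2\right) = \left(K + l\right) + 1 = 1 + K + l$)
$J + b{\left(3 \right)} r{\left(3,4 \right)} = -7 + 4 \cdot 3 \left(1 + 4 + 3\right) = -7 + 12 \cdot 8 = -7 + 96 = 89$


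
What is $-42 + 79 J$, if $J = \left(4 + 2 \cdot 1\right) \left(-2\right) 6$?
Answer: $-5730$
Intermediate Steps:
$J = -72$ ($J = \left(4 + 2\right) \left(-2\right) 6 = 6 \left(-2\right) 6 = \left(-12\right) 6 = -72$)
$-42 + 79 J = -42 + 79 \left(-72\right) = -42 - 5688 = -5730$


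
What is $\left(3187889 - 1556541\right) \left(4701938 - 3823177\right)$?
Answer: $1433564999828$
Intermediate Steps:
$\left(3187889 - 1556541\right) \left(4701938 - 3823177\right) = 1631348 \cdot 878761 = 1433564999828$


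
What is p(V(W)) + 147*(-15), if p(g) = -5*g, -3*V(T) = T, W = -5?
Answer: -6640/3 ≈ -2213.3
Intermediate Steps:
V(T) = -T/3
p(V(W)) + 147*(-15) = -(-5)*(-5)/3 + 147*(-15) = -5*5/3 - 2205 = -25/3 - 2205 = -6640/3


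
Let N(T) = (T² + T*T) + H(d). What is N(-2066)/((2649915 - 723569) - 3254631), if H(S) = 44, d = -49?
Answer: -8536756/1328285 ≈ -6.4269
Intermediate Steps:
N(T) = 44 + 2*T² (N(T) = (T² + T*T) + 44 = (T² + T²) + 44 = 2*T² + 44 = 44 + 2*T²)
N(-2066)/((2649915 - 723569) - 3254631) = (44 + 2*(-2066)²)/((2649915 - 723569) - 3254631) = (44 + 2*4268356)/(1926346 - 3254631) = (44 + 8536712)/(-1328285) = 8536756*(-1/1328285) = -8536756/1328285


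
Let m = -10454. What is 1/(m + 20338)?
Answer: 1/9884 ≈ 0.00010117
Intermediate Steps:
1/(m + 20338) = 1/(-10454 + 20338) = 1/9884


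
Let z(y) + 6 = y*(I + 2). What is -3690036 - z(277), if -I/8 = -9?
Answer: -3710528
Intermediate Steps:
I = 72 (I = -8*(-9) = 72)
z(y) = -6 + 74*y (z(y) = -6 + y*(72 + 2) = -6 + y*74 = -6 + 74*y)
-3690036 - z(277) = -3690036 - (-6 + 74*277) = -3690036 - (-6 + 20498) = -3690036 - 1*20492 = -3690036 - 20492 = -3710528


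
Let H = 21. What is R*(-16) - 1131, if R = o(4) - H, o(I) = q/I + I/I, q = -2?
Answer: -803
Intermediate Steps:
o(I) = 1 - 2/I (o(I) = -2/I + I/I = -2/I + 1 = 1 - 2/I)
R = -41/2 (R = (-2 + 4)/4 - 1*21 = (¼)*2 - 21 = ½ - 21 = -41/2 ≈ -20.500)
R*(-16) - 1131 = -41/2*(-16) - 1131 = 328 - 1131 = -803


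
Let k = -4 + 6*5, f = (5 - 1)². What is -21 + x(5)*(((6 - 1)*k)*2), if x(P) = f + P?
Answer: 5439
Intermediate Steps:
f = 16 (f = 4² = 16)
x(P) = 16 + P
k = 26 (k = -4 + 30 = 26)
-21 + x(5)*(((6 - 1)*k)*2) = -21 + (16 + 5)*(((6 - 1)*26)*2) = -21 + 21*((5*26)*2) = -21 + 21*(130*2) = -21 + 21*260 = -21 + 5460 = 5439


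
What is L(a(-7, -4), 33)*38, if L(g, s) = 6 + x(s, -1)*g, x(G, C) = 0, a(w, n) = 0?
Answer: 228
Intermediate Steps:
L(g, s) = 6 (L(g, s) = 6 + 0*g = 6 + 0 = 6)
L(a(-7, -4), 33)*38 = 6*38 = 228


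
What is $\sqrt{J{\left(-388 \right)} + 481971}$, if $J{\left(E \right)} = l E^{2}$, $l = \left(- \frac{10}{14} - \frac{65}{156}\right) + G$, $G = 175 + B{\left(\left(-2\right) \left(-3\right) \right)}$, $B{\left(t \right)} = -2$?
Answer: $\frac{\sqrt{11622918783}}{21} \approx 5133.8$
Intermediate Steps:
$G = 173$ ($G = 175 - 2 = 173$)
$l = \frac{14437}{84}$ ($l = \left(- \frac{10}{14} - \frac{65}{156}\right) + 173 = \left(\left(-10\right) \frac{1}{14} - \frac{5}{12}\right) + 173 = \left(- \frac{5}{7} - \frac{5}{12}\right) + 173 = - \frac{95}{84} + 173 = \frac{14437}{84} \approx 171.87$)
$J{\left(E \right)} = \frac{14437 E^{2}}{84}$
$\sqrt{J{\left(-388 \right)} + 481971} = \sqrt{\frac{14437 \left(-388\right)^{2}}{84} + 481971} = \sqrt{\frac{14437}{84} \cdot 150544 + 481971} = \sqrt{\frac{543350932}{21} + 481971} = \sqrt{\frac{553472323}{21}} = \frac{\sqrt{11622918783}}{21}$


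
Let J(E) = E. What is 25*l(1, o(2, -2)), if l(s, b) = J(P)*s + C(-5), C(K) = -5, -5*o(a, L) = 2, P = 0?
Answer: -125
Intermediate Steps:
o(a, L) = -2/5 (o(a, L) = -1/5*2 = -2/5)
l(s, b) = -5 (l(s, b) = 0*s - 5 = 0 - 5 = -5)
25*l(1, o(2, -2)) = 25*(-5) = -125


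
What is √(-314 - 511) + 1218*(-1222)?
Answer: -1488396 + 5*I*√33 ≈ -1.4884e+6 + 28.723*I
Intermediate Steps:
√(-314 - 511) + 1218*(-1222) = √(-825) - 1488396 = 5*I*√33 - 1488396 = -1488396 + 5*I*√33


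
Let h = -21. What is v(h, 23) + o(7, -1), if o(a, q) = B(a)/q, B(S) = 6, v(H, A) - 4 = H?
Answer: -23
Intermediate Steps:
v(H, A) = 4 + H
o(a, q) = 6/q
v(h, 23) + o(7, -1) = (4 - 21) + 6/(-1) = -17 + 6*(-1) = -17 - 6 = -23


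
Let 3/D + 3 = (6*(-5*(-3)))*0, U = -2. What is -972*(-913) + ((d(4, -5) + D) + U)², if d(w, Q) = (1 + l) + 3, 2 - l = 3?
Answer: 887436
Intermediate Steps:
l = -1 (l = 2 - 1*3 = 2 - 3 = -1)
d(w, Q) = 3 (d(w, Q) = (1 - 1) + 3 = 0 + 3 = 3)
D = -1 (D = 3/(-3 + (6*(-5*(-3)))*0) = 3/(-3 + (6*15)*0) = 3/(-3 + 90*0) = 3/(-3 + 0) = 3/(-3) = 3*(-⅓) = -1)
-972*(-913) + ((d(4, -5) + D) + U)² = -972*(-913) + ((3 - 1) - 2)² = 887436 + (2 - 2)² = 887436 + 0² = 887436 + 0 = 887436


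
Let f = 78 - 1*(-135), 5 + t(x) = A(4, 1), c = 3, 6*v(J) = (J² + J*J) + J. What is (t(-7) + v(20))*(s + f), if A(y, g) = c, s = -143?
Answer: 28280/3 ≈ 9426.7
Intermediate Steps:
v(J) = J²/3 + J/6 (v(J) = ((J² + J*J) + J)/6 = ((J² + J²) + J)/6 = (2*J² + J)/6 = (J + 2*J²)/6 = J²/3 + J/6)
A(y, g) = 3
t(x) = -2 (t(x) = -5 + 3 = -2)
f = 213 (f = 78 + 135 = 213)
(t(-7) + v(20))*(s + f) = (-2 + (⅙)*20*(1 + 2*20))*(-143 + 213) = (-2 + (⅙)*20*(1 + 40))*70 = (-2 + (⅙)*20*41)*70 = (-2 + 410/3)*70 = (404/3)*70 = 28280/3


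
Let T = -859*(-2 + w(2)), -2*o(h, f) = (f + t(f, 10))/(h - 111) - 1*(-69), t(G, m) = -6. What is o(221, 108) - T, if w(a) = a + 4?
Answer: 187057/55 ≈ 3401.0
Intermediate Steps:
w(a) = 4 + a
o(h, f) = -69/2 - (-6 + f)/(2*(-111 + h)) (o(h, f) = -((f - 6)/(h - 111) - 1*(-69))/2 = -((-6 + f)/(-111 + h) + 69)/2 = -(69 + (-6 + f)/(-111 + h))/2 = -69/2 - (-6 + f)/(2*(-111 + h)))
T = -3436 (T = -859*(-2 + (4 + 2)) = -859*(-2 + 6) = -859*4 = -3436)
o(221, 108) - T = (7665 - 1*108 - 69*221)/(2*(-111 + 221)) - 1*(-3436) = (½)*(7665 - 108 - 15249)/110 + 3436 = (½)*(1/110)*(-7692) + 3436 = -1923/55 + 3436 = 187057/55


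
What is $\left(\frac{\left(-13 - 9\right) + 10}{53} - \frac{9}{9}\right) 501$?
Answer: $- \frac{32565}{53} \approx -614.43$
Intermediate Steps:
$\left(\frac{\left(-13 - 9\right) + 10}{53} - \frac{9}{9}\right) 501 = \left(\left(-22 + 10\right) \frac{1}{53} - 1\right) 501 = \left(\left(-12\right) \frac{1}{53} - 1\right) 501 = \left(- \frac{12}{53} - 1\right) 501 = \left(- \frac{65}{53}\right) 501 = - \frac{32565}{53}$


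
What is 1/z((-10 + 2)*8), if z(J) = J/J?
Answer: 1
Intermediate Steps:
z(J) = 1
1/z((-10 + 2)*8) = 1/1 = 1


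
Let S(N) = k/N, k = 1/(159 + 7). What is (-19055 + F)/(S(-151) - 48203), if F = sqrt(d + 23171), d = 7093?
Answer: 477632630/1208256399 - 50132*sqrt(7566)/1208256399 ≈ 0.39170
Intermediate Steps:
k = 1/166 ≈ 0.0060241
S(N) = 1/(166*N)
F = 2*sqrt(7566) (F = sqrt(7093 + 23171) = sqrt(30264) = 2*sqrt(7566) ≈ 173.97)
(-19055 + F)/(S(-151) - 48203) = (-19055 + 2*sqrt(7566))/((1/166)/(-151) - 48203) = (-19055 + 2*sqrt(7566))/((1/166)*(-1/151) - 48203) = (-19055 + 2*sqrt(7566))/(-1/25066 - 48203) = (-19055 + 2*sqrt(7566))/(-1208256399/25066) = (-19055 + 2*sqrt(7566))*(-25066/1208256399) = 477632630/1208256399 - 50132*sqrt(7566)/1208256399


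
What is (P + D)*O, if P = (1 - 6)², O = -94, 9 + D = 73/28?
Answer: -24487/14 ≈ -1749.1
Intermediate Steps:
D = -179/28 (D = -9 + 73/28 = -179/28 ≈ -6.3929)
P = 25 (P = (-5)² = 25)
(P + D)*O = (25 - 179/28)*(-94) = (521/28)*(-94) = -24487/14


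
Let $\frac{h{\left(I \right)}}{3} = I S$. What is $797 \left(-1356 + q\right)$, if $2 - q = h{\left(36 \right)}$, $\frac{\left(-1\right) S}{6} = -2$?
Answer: $-2112050$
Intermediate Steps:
$S = 12$ ($S = \left(-6\right) \left(-2\right) = 12$)
$h{\left(I \right)} = 36 I$ ($h{\left(I \right)} = 3 I 12 = 3 \cdot 12 I = 36 I$)
$q = -1294$ ($q = 2 - 36 \cdot 36 = 2 - 1296 = -1294$)
$797 \left(-1356 + q\right) = 797 \left(-1356 - 1294\right) = 797 \left(-2650\right) = -2112050$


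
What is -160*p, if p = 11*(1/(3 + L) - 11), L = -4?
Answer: 21120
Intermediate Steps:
p = -132 (p = 11*(1/(3 - 4) - 11) = 11*(1/(-1) - 11) = 11*(-1 - 11) = 11*(-12) = -132)
-160*p = -160*(-132) = 21120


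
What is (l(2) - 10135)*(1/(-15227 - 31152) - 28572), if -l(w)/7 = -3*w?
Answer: 13374645983377/46379 ≈ 2.8838e+8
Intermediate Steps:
l(w) = 21*w (l(w) = -(-21)*w = 21*w)
(l(2) - 10135)*(1/(-15227 - 31152) - 28572) = (21*2 - 10135)*(1/(-15227 - 31152) - 28572) = (42 - 10135)*(1/(-46379) - 28572) = -10093*(-1/46379 - 28572) = -10093*(-1325140789/46379) = 13374645983377/46379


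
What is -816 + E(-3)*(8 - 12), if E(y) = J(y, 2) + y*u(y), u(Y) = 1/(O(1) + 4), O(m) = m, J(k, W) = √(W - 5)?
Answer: -4068/5 - 4*I*√3 ≈ -813.6 - 6.9282*I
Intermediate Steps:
J(k, W) = √(-5 + W)
u(Y) = ⅕ (u(Y) = 1/(1 + 4) = 1/5 = ⅕)
E(y) = y/5 + I*√3 (E(y) = √(-5 + 2) + y*(⅕) = √(-3) + y/5 = I*√3 + y/5 = y/5 + I*√3)
-816 + E(-3)*(8 - 12) = -816 + ((⅕)*(-3) + I*√3)*(8 - 12) = -816 + (-⅗ + I*√3)*(-4) = -816 + (12/5 - 4*I*√3) = -4068/5 - 4*I*√3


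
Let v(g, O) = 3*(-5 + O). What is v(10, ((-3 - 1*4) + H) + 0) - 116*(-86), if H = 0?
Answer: 9940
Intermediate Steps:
v(g, O) = -15 + 3*O
v(10, ((-3 - 1*4) + H) + 0) - 116*(-86) = (-15 + 3*(((-3 - 1*4) + 0) + 0)) - 116*(-86) = (-15 + 3*(((-3 - 4) + 0) + 0)) + 9976 = (-15 + 3*((-7 + 0) + 0)) + 9976 = (-15 + 3*(-7 + 0)) + 9976 = (-15 + 3*(-7)) + 9976 = (-15 - 21) + 9976 = -36 + 9976 = 9940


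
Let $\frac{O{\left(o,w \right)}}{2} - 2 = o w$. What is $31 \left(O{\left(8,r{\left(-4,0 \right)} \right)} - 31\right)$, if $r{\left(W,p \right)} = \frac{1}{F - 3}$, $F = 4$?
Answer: $-341$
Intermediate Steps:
$r{\left(W,p \right)} = 1$ ($r{\left(W,p \right)} = \frac{1}{4 - 3} = 1^{-1} = 1$)
$O{\left(o,w \right)} = 4 + 2 o w$
$31 \left(O{\left(8,r{\left(-4,0 \right)} \right)} - 31\right) = 31 \left(\left(4 + 2 \cdot 8 \cdot 1\right) - 31\right) = 31 \left(\left(4 + 16\right) - 31\right) = 31 \left(20 - 31\right) = 31 \left(-11\right) = -341$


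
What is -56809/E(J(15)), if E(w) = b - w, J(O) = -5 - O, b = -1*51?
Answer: 56809/31 ≈ 1832.5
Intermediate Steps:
b = -51
E(w) = -51 - w
-56809/E(J(15)) = -56809/(-51 - (-5 - 1*15)) = -56809/(-51 - (-5 - 15)) = -56809/(-51 - 1*(-20)) = -56809/(-51 + 20) = -56809/(-31) = -56809*(-1/31) = 56809/31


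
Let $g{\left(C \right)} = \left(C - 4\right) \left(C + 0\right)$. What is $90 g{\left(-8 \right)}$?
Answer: $8640$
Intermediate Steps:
$g{\left(C \right)} = C \left(-4 + C\right)$ ($g{\left(C \right)} = \left(-4 + C\right) C = C \left(-4 + C\right)$)
$90 g{\left(-8 \right)} = 90 \left(- 8 \left(-4 - 8\right)\right) = 90 \left(\left(-8\right) \left(-12\right)\right) = 90 \cdot 96 = 8640$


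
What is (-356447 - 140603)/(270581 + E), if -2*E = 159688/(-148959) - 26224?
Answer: -74040070950/42258705431 ≈ -1.7521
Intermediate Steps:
E = 1953230252/148959 (E = -(159688/(-148959) - 26224)/2 = -(159688*(-1/148959) - 26224)/2 = -(-159688/148959 - 26224)/2 = -½*(-3906460504/148959) = 1953230252/148959 ≈ 13113.)
(-356447 - 140603)/(270581 + E) = (-356447 - 140603)/(270581 + 1953230252/148959) = -497050/42258705431/148959 = -497050*148959/42258705431 = -74040070950/42258705431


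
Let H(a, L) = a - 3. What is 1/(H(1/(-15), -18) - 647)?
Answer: -15/9751 ≈ -0.0015383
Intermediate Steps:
H(a, L) = -3 + a
1/(H(1/(-15), -18) - 647) = 1/((-3 + 1/(-15)) - 647) = 1/((-3 - 1/15) - 647) = 1/(-46/15 - 647) = 1/(-9751/15) = -15/9751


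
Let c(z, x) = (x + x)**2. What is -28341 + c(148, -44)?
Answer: -20597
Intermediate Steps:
c(z, x) = 4*x**2 (c(z, x) = (2*x)**2 = 4*x**2)
-28341 + c(148, -44) = -28341 + 4*(-44)**2 = -28341 + 4*1936 = -28341 + 7744 = -20597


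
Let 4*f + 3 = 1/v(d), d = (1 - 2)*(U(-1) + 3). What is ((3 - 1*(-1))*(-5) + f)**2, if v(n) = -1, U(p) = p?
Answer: 441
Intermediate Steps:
d = -2 (d = (1 - 2)*(-1 + 3) = -1*2 = -2)
f = -1 (f = -3/4 + (1/4)/(-1) = -3/4 + (1/4)*(-1) = -3/4 - 1/4 = -1)
((3 - 1*(-1))*(-5) + f)**2 = ((3 - 1*(-1))*(-5) - 1)**2 = ((3 + 1)*(-5) - 1)**2 = (4*(-5) - 1)**2 = (-20 - 1)**2 = (-21)**2 = 441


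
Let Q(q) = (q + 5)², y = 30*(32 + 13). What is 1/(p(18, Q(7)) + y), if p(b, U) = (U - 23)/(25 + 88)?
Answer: 113/152671 ≈ 0.00074015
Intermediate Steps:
y = 1350 (y = 30*45 = 1350)
Q(q) = (5 + q)²
p(b, U) = -23/113 + U/113 (p(b, U) = (-23 + U)/113 = (-23 + U)*(1/113) = -23/113 + U/113)
1/(p(18, Q(7)) + y) = 1/((-23/113 + (5 + 7)²/113) + 1350) = 1/((-23/113 + (1/113)*12²) + 1350) = 1/((-23/113 + (1/113)*144) + 1350) = 1/((-23/113 + 144/113) + 1350) = 1/(121/113 + 1350) = 1/(152671/113) = 113/152671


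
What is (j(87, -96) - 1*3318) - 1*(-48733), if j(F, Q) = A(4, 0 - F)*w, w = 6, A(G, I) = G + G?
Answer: 45463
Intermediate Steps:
A(G, I) = 2*G
j(F, Q) = 48 (j(F, Q) = (2*4)*6 = 8*6 = 48)
(j(87, -96) - 1*3318) - 1*(-48733) = (48 - 1*3318) - 1*(-48733) = (48 - 3318) + 48733 = -3270 + 48733 = 45463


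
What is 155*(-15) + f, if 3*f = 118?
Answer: -6857/3 ≈ -2285.7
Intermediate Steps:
f = 118/3 (f = (1/3)*118 = 118/3 ≈ 39.333)
155*(-15) + f = 155*(-15) + 118/3 = -2325 + 118/3 = -6857/3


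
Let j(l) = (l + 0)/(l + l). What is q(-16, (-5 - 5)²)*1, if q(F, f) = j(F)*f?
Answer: 50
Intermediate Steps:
j(l) = ½ (j(l) = l/((2*l)) = l*(1/(2*l)) = ½)
q(F, f) = f/2
q(-16, (-5 - 5)²)*1 = ((-5 - 5)²/2)*1 = ((½)*(-10)²)*1 = ((½)*100)*1 = 50*1 = 50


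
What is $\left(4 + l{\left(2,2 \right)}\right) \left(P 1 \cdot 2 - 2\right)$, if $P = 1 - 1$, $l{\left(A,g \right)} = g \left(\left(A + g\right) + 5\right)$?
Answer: $-44$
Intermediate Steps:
$l{\left(A,g \right)} = g \left(5 + A + g\right)$
$P = 0$ ($P = 1 - 1 = 0$)
$\left(4 + l{\left(2,2 \right)}\right) \left(P 1 \cdot 2 - 2\right) = \left(4 + 2 \left(5 + 2 + 2\right)\right) \left(0 \cdot 1 \cdot 2 - 2\right) = \left(4 + 2 \cdot 9\right) \left(0 \cdot 2 - 2\right) = \left(4 + 18\right) \left(0 - 2\right) = 22 \left(-2\right) = -44$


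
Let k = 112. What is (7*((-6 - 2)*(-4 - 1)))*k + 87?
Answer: 31447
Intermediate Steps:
(7*((-6 - 2)*(-4 - 1)))*k + 87 = (7*((-6 - 2)*(-4 - 1)))*112 + 87 = (7*(-8*(-5)))*112 + 87 = (7*40)*112 + 87 = 280*112 + 87 = 31360 + 87 = 31447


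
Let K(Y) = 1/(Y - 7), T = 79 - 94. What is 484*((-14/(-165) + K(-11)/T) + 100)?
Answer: 6539786/135 ≈ 48443.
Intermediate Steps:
T = -15
K(Y) = 1/(-7 + Y)
484*((-14/(-165) + K(-11)/T) + 100) = 484*((-14/(-165) + 1/(-7 - 11*(-15))) + 100) = 484*((-14*(-1/165) - 1/15/(-18)) + 100) = 484*((14/165 - 1/18*(-1/15)) + 100) = 484*((14/165 + 1/270) + 100) = 484*(263/2970 + 100) = 484*(297263/2970) = 6539786/135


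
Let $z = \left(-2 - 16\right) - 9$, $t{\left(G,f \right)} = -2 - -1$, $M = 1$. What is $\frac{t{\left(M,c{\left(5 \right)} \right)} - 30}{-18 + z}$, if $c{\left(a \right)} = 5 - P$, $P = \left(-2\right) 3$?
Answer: $\frac{31}{45} \approx 0.68889$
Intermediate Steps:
$P = -6$
$c{\left(a \right)} = 11$ ($c{\left(a \right)} = 5 - -6 = 5 + 6 = 11$)
$t{\left(G,f \right)} = -1$ ($t{\left(G,f \right)} = -2 + 1 = -1$)
$z = -27$ ($z = -18 - 9 = -27$)
$\frac{t{\left(M,c{\left(5 \right)} \right)} - 30}{-18 + z} = \frac{-1 - 30}{-18 - 27} = - \frac{31}{-45} = \left(-31\right) \left(- \frac{1}{45}\right) = \frac{31}{45}$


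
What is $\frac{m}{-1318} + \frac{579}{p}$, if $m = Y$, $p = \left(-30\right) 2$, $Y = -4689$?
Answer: $- \frac{80297}{13180} \approx -6.0923$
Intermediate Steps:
$p = -60$
$m = -4689$
$\frac{m}{-1318} + \frac{579}{p} = - \frac{4689}{-1318} + \frac{579}{-60} = \left(-4689\right) \left(- \frac{1}{1318}\right) + 579 \left(- \frac{1}{60}\right) = \frac{4689}{1318} - \frac{193}{20} = - \frac{80297}{13180}$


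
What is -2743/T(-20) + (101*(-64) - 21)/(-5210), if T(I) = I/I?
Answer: -2856909/1042 ≈ -2741.8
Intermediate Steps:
T(I) = 1
-2743/T(-20) + (101*(-64) - 21)/(-5210) = -2743/1 + (101*(-64) - 21)/(-5210) = -2743*1 + (-6464 - 21)*(-1/5210) = -2743 - 6485*(-1/5210) = -2743 + 1297/1042 = -2856909/1042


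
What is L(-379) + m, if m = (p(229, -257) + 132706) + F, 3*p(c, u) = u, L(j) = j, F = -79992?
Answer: 156748/3 ≈ 52249.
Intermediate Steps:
p(c, u) = u/3
m = 157885/3 (m = ((⅓)*(-257) + 132706) - 79992 = (-257/3 + 132706) - 79992 = 397861/3 - 79992 = 157885/3 ≈ 52628.)
L(-379) + m = -379 + 157885/3 = 156748/3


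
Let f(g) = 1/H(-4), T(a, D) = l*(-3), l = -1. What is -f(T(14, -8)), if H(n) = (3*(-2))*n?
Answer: -1/24 ≈ -0.041667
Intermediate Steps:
H(n) = -6*n
T(a, D) = 3 (T(a, D) = -1*(-3) = 3)
f(g) = 1/24 (f(g) = 1/(-6*(-4)) = 1/24)
-f(T(14, -8)) = -1*1/24 = -1/24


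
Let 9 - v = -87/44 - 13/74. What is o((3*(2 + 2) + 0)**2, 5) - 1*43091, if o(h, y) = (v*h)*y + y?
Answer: -14267742/407 ≈ -35056.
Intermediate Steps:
v = 18157/1628 (v = 9 - (-87/44 - 13/74) = 9 - 1*(-3505/1628) = 9 + 3505/1628 = 18157/1628 ≈ 11.153)
o(h, y) = y + 18157*h*y/1628 (o(h, y) = (18157*h/1628)*y + y = 18157*h*y/1628 + y = y + 18157*h*y/1628)
o((3*(2 + 2) + 0)**2, 5) - 1*43091 = (1/1628)*5*(1628 + 18157*(3*(2 + 2) + 0)**2) - 1*43091 = (1/1628)*5*(1628 + 18157*(3*4 + 0)**2) - 43091 = (1/1628)*5*(1628 + 18157*(12 + 0)**2) - 43091 = (1/1628)*5*(1628 + 18157*12**2) - 43091 = (1/1628)*5*(1628 + 18157*144) - 43091 = (1/1628)*5*(1628 + 2614608) - 43091 = (1/1628)*5*2616236 - 43091 = 3270295/407 - 43091 = -14267742/407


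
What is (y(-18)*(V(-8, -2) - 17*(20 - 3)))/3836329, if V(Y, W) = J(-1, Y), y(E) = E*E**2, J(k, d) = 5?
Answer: 1656288/3836329 ≈ 0.43174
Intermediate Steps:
y(E) = E**3
V(Y, W) = 5
(y(-18)*(V(-8, -2) - 17*(20 - 3)))/3836329 = ((-18)**3*(5 - 17*(20 - 3)))/3836329 = -5832*(5 - 17*17)*(1/3836329) = -5832*(5 - 289)*(1/3836329) = -5832*(-284)*(1/3836329) = 1656288*(1/3836329) = 1656288/3836329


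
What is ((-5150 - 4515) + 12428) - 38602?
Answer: -35839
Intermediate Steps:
((-5150 - 4515) + 12428) - 38602 = (-9665 + 12428) - 38602 = 2763 - 38602 = -35839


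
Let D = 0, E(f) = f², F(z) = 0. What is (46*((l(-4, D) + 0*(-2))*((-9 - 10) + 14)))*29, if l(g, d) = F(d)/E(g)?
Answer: 0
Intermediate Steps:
l(g, d) = 0 (l(g, d) = 0/(g²) = 0/g² = 0)
(46*((l(-4, D) + 0*(-2))*((-9 - 10) + 14)))*29 = (46*((0 + 0*(-2))*((-9 - 10) + 14)))*29 = (46*((0 + 0)*(-19 + 14)))*29 = (46*(0*(-5)))*29 = (46*0)*29 = 0*29 = 0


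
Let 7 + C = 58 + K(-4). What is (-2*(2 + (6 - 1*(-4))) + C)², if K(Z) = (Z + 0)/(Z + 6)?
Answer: 625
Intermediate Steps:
K(Z) = Z/(6 + Z)
C = 49 (C = -7 + (58 - 4/(6 - 4)) = -7 + (58 - 4/2) = -7 + (58 - 4*½) = -7 + (58 - 2) = -7 + 56 = 49)
(-2*(2 + (6 - 1*(-4))) + C)² = (-2*(2 + (6 - 1*(-4))) + 49)² = (-2*(2 + (6 + 4)) + 49)² = (-2*(2 + 10) + 49)² = (-2*12 + 49)² = (-24 + 49)² = 25² = 625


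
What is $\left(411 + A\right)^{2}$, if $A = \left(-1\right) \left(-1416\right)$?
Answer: $3337929$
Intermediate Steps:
$A = 1416$
$\left(411 + A\right)^{2} = \left(411 + 1416\right)^{2} = 1827^{2} = 3337929$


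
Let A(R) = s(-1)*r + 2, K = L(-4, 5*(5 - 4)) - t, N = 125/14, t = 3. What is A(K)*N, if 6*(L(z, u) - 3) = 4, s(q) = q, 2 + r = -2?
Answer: 375/7 ≈ 53.571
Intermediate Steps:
r = -4 (r = -2 - 2 = -4)
L(z, u) = 11/3 (L(z, u) = 3 + (1/6)*4 = 3 + 2/3 = 11/3)
N = 125/14 (N = 125*(1/14) = 125/14 ≈ 8.9286)
K = 2/3 (K = 11/3 - 1*3 = 11/3 - 3 = 2/3 ≈ 0.66667)
A(R) = 6 (A(R) = -1*(-4) + 2 = 4 + 2 = 6)
A(K)*N = 6*(125/14) = 375/7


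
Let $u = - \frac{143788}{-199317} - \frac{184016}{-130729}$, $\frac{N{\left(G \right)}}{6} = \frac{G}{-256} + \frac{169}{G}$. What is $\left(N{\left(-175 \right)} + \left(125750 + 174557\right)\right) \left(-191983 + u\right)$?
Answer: $- \frac{6730003035138972216878657}{116733174176640} \approx -5.7653 \cdot 10^{10}$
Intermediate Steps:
$N{\left(G \right)} = \frac{1014}{G} - \frac{3 G}{128}$ ($N{\left(G \right)} = 6 \left(\frac{G}{-256} + \frac{169}{G}\right) = 6 \left(G \left(- \frac{1}{256}\right) + \frac{169}{G}\right) = 6 \left(- \frac{G}{256} + \frac{169}{G}\right) = 6 \left(\frac{169}{G} - \frac{G}{256}\right) = \frac{1014}{G} - \frac{3 G}{128}$)
$u = \frac{55474778524}{26056512093}$ ($u = \left(-143788\right) \left(- \frac{1}{199317}\right) - - \frac{184016}{130729} = \frac{143788}{199317} + \frac{184016}{130729} = \frac{55474778524}{26056512093} \approx 2.129$)
$\left(N{\left(-175 \right)} + \left(125750 + 174557\right)\right) \left(-191983 + u\right) = \left(\left(\frac{1014}{-175} - - \frac{525}{128}\right) + \left(125750 + 174557\right)\right) \left(-191983 + \frac{55474778524}{26056512093}\right) = \left(\left(1014 \left(- \frac{1}{175}\right) + \frac{525}{128}\right) + 300307\right) \left(- \frac{5002351886371895}{26056512093}\right) = \left(\left(- \frac{1014}{175} + \frac{525}{128}\right) + 300307\right) \left(- \frac{5002351886371895}{26056512093}\right) = \left(- \frac{37917}{22400} + 300307\right) \left(- \frac{5002351886371895}{26056512093}\right) = \frac{6726838883}{22400} \left(- \frac{5002351886371895}{26056512093}\right) = - \frac{6730003035138972216878657}{116733174176640}$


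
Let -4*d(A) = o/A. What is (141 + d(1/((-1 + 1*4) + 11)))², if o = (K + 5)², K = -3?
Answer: 16129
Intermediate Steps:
o = 4 (o = (-3 + 5)² = 2² = 4)
d(A) = -1/A
(141 + d(1/((-1 + 1*4) + 11)))² = (141 - 1/(1/((-1 + 1*4) + 11)))² = (141 - 1/(1/((-1 + 4) + 11)))² = (141 - 1/(1/(3 + 11)))² = (141 - 1/(1/14))² = (141 - 1/1/14)² = (141 - 1*14)² = (141 - 14)² = 127² = 16129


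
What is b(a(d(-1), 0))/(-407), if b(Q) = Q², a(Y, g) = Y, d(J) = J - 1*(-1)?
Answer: 0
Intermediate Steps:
d(J) = 1 + J (d(J) = J + 1 = 1 + J)
b(a(d(-1), 0))/(-407) = (1 - 1)²/(-407) = 0²*(-1/407) = 0*(-1/407) = 0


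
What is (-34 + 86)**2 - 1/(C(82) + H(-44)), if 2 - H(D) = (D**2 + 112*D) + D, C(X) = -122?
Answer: 7884863/2916 ≈ 2704.0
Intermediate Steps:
H(D) = 2 - D**2 - 113*D (H(D) = 2 - ((D**2 + 112*D) + D) = 2 - (D**2 + 113*D) = 2 + (-D**2 - 113*D) = 2 - D**2 - 113*D)
(-34 + 86)**2 - 1/(C(82) + H(-44)) = (-34 + 86)**2 - 1/(-122 + (2 - 1*(-44)**2 - 113*(-44))) = 52**2 - 1/(-122 + (2 - 1*1936 + 4972)) = 2704 - 1/(-122 + (2 - 1936 + 4972)) = 2704 - 1/(-122 + 3038) = 2704 - 1/2916 = 7884863/2916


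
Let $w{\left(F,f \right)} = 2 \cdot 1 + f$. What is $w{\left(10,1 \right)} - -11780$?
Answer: $11783$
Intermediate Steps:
$w{\left(F,f \right)} = 2 + f$
$w{\left(10,1 \right)} - -11780 = \left(2 + 1\right) - -11780 = 3 + 11780 = 11783$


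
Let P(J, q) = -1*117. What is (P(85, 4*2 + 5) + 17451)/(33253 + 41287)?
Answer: 8667/37270 ≈ 0.23255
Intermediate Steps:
P(J, q) = -117
(P(85, 4*2 + 5) + 17451)/(33253 + 41287) = (-117 + 17451)/(33253 + 41287) = 17334/74540 = 17334*(1/74540) = 8667/37270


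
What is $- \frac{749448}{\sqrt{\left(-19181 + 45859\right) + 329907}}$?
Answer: $- \frac{749448 \sqrt{356585}}{356585} \approx -1255.0$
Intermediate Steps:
$- \frac{749448}{\sqrt{\left(-19181 + 45859\right) + 329907}} = - \frac{749448}{\sqrt{26678 + 329907}} = - \frac{749448}{\sqrt{356585}} = - 749448 \frac{\sqrt{356585}}{356585} = - \frac{749448 \sqrt{356585}}{356585}$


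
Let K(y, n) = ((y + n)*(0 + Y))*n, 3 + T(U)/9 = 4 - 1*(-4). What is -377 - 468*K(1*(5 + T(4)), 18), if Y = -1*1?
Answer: 572455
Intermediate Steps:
Y = -1
T(U) = 45 (T(U) = -27 + 9*(4 - 1*(-4)) = -27 + 9*(4 + 4) = -27 + 9*8 = -27 + 72 = 45)
K(y, n) = n*(-n - y) (K(y, n) = ((y + n)*(0 - 1))*n = ((n + y)*(-1))*n = (-n - y)*n = n*(-n - y))
-377 - 468*K(1*(5 + T(4)), 18) = -377 - (-468)*18*(18 + 1*(5 + 45)) = -377 - (-468)*18*(18 + 1*50) = -377 - (-468)*18*(18 + 50) = -377 - (-468)*18*68 = -377 - 468*(-1224) = -377 + 572832 = 572455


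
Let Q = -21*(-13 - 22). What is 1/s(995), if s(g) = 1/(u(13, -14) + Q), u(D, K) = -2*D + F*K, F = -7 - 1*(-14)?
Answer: 611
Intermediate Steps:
F = 7 (F = -7 + 14 = 7)
u(D, K) = -2*D + 7*K
Q = 735 (Q = -21*(-35) = 735)
s(g) = 1/611 (s(g) = 1/((-2*13 + 7*(-14)) + 735) = 1/((-26 - 98) + 735) = 1/(-124 + 735) = 1/611)
1/s(995) = 1/(1/611) = 611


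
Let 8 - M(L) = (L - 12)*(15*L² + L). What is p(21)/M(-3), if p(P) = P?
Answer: 3/284 ≈ 0.010563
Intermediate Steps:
M(L) = 8 - (-12 + L)*(L + 15*L²) (M(L) = 8 - (L - 12)*(15*L² + L) = 8 - (-12 + L)*(L + 15*L²))
p(21)/M(-3) = 21/(8 - 15*(-3)³ + 12*(-3) + 179*(-3)²) = 21/(8 - 15*(-27) - 36 + 179*9) = 21/(8 + 405 - 36 + 1611) = 21/1988 = 21*(1/1988) = 3/284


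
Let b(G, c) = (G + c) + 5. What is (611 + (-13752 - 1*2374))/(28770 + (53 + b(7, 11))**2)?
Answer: -15515/34546 ≈ -0.44911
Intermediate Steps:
b(G, c) = 5 + G + c
(611 + (-13752 - 1*2374))/(28770 + (53 + b(7, 11))**2) = (611 + (-13752 - 1*2374))/(28770 + (53 + (5 + 7 + 11))**2) = (611 + (-13752 - 2374))/(28770 + (53 + 23)**2) = (611 - 16126)/(28770 + 76**2) = -15515/(28770 + 5776) = -15515/34546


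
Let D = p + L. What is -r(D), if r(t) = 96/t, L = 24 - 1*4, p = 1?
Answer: -32/7 ≈ -4.5714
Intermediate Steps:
L = 20 (L = 24 - 4 = 20)
D = 21 (D = 1 + 20 = 21)
-r(D) = -96/21 = -1*32/7 = -32/7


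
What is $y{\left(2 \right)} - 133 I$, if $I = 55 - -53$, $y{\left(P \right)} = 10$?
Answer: $-14354$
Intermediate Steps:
$I = 108$ ($I = 55 + 53 = 108$)
$y{\left(2 \right)} - 133 I = 10 - 14364 = -14354$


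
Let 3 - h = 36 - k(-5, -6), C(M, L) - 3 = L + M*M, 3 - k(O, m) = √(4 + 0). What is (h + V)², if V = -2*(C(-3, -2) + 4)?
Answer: 3600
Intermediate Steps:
k(O, m) = 1 (k(O, m) = 3 - √(4 + 0) = 3 - √4 = 3 - 1*2 = 3 - 2 = 1)
C(M, L) = 3 + L + M² (C(M, L) = 3 + (L + M*M) = 3 + (L + M²) = 3 + L + M²)
V = -28 (V = -2*((3 - 2 + (-3)²) + 4) = -2*((3 - 2 + 9) + 4) = -2*(10 + 4) = -2*14 = -28)
h = -32 (h = 3 - (36 - 1*1) = 3 - (36 - 1) = 3 - 1*35 = 3 - 35 = -32)
(h + V)² = (-32 - 28)² = (-60)² = 3600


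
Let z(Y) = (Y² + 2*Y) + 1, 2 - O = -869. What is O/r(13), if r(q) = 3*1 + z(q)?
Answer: 871/199 ≈ 4.3769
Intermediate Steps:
O = 871 (O = 2 - 1*(-869) = 2 + 869 = 871)
z(Y) = 1 + Y² + 2*Y
r(q) = 4 + q² + 2*q (r(q) = 3*1 + (1 + q² + 2*q) = 3 + (1 + q² + 2*q) = 4 + q² + 2*q)
O/r(13) = 871/(4 + 13² + 2*13) = 871/(4 + 169 + 26) = 871/199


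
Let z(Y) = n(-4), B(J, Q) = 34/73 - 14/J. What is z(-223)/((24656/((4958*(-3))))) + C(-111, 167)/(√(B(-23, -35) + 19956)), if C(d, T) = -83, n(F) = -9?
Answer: 999/184 - 83*√14064952778/16753964 ≈ 4.8418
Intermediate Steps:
B(J, Q) = 34/73 - 14/J (B(J, Q) = 34*(1/73) - 14/J = 34/73 - 14/J)
z(Y) = -9
z(-223)/((24656/((4958*(-3))))) + C(-111, 167)/(√(B(-23, -35) + 19956)) = -9/(24656/((4958*(-3)))) - 83/√((34/73 - 14/(-23)) + 19956) = -9/(24656/(-14874)) - 83/√((34/73 - 14*(-1/23)) + 19956) = -9/(24656*(-1/14874)) - 83/√((34/73 + 14/23) + 19956) = -9/(-184/111) - 83/√(1804/1679 + 19956) = -9*(-111/184) - 83*√14064952778/16753964 = 999/184 - 83*√14064952778/16753964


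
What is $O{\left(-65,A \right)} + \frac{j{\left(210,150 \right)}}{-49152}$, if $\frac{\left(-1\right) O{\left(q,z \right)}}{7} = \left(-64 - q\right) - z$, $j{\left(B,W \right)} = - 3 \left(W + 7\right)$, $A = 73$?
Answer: $\frac{8257693}{16384} \approx 504.01$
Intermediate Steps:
$j{\left(B,W \right)} = -21 - 3 W$ ($j{\left(B,W \right)} = - 3 \left(7 + W\right) = -21 - 3 W$)
$O{\left(q,z \right)} = 448 + 7 q + 7 z$ ($O{\left(q,z \right)} = - 7 \left(\left(-64 - q\right) - z\right) = - 7 \left(-64 - q - z\right) = 448 + 7 q + 7 z$)
$O{\left(-65,A \right)} + \frac{j{\left(210,150 \right)}}{-49152} = \left(448 + 7 \left(-65\right) + 7 \cdot 73\right) + \frac{-21 - 450}{-49152} = \left(448 - 455 + 511\right) + \left(-21 - 450\right) \left(- \frac{1}{49152}\right) = 504 - - \frac{157}{16384} = 504 + \frac{157}{16384} = \frac{8257693}{16384}$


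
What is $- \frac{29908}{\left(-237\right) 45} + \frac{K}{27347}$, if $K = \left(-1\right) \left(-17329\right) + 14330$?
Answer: $\frac{1155537311}{291655755} \approx 3.962$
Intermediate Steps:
$K = 31659$ ($K = 17329 + 14330 = 31659$)
$- \frac{29908}{\left(-237\right) 45} + \frac{K}{27347} = - \frac{29908}{\left(-237\right) 45} + \frac{31659}{27347} = - \frac{29908}{-10665} + 31659 \cdot \frac{1}{27347} = \left(-29908\right) \left(- \frac{1}{10665}\right) + \frac{31659}{27347} = \frac{29908}{10665} + \frac{31659}{27347} = \frac{1155537311}{291655755}$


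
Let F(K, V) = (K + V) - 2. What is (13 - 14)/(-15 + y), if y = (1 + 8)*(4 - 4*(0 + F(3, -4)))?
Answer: -1/129 ≈ -0.0077519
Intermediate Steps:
F(K, V) = -2 + K + V
y = 144 (y = (1 + 8)*(4 - 4*(0 + (-2 + 3 - 4))) = 9*(4 - 4*(0 - 3)) = 9*(4 - 4*(-3)) = 9*(4 + 12) = 9*16 = 144)
(13 - 14)/(-15 + y) = (13 - 14)/(-15 + 144) = -1/129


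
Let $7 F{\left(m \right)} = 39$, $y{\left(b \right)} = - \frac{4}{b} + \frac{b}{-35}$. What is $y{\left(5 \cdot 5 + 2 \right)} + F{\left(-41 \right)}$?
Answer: $\frac{628}{135} \approx 4.6519$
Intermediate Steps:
$y{\left(b \right)} = - \frac{4}{b} - \frac{b}{35}$ ($y{\left(b \right)} = - \frac{4}{b} + b \left(- \frac{1}{35}\right) = - \frac{4}{b} - \frac{b}{35}$)
$F{\left(m \right)} = \frac{39}{7}$ ($F{\left(m \right)} = \frac{1}{7} \cdot 39 = \frac{39}{7}$)
$y{\left(5 \cdot 5 + 2 \right)} + F{\left(-41 \right)} = \left(- \frac{4}{5 \cdot 5 + 2} - \frac{5 \cdot 5 + 2}{35}\right) + \frac{39}{7} = \left(- \frac{4}{25 + 2} - \frac{25 + 2}{35}\right) + \frac{39}{7} = \left(- \frac{4}{27} - \frac{27}{35}\right) + \frac{39}{7} = - \frac{869}{945} + \frac{39}{7} = \frac{628}{135}$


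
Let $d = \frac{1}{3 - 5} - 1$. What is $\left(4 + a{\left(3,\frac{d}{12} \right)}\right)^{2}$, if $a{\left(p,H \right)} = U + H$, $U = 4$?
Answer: $\frac{3969}{64} \approx 62.016$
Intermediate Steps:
$d = - \frac{3}{2}$ ($d = \frac{1}{-2} - 1 = - \frac{1}{2} - 1 = - \frac{3}{2} \approx -1.5$)
$a{\left(p,H \right)} = 4 + H$
$\left(4 + a{\left(3,\frac{d}{12} \right)}\right)^{2} = \left(4 + \left(4 - \frac{3}{2 \cdot 12}\right)\right)^{2} = \left(4 + \left(4 - \frac{1}{8}\right)\right)^{2} = \left(4 + \frac{31}{8}\right)^{2} = \left(\frac{63}{8}\right)^{2} = \frac{3969}{64}$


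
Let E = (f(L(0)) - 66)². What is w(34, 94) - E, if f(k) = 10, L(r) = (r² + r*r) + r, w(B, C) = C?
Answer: -3042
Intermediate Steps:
L(r) = r + 2*r² (L(r) = (r² + r²) + r = 2*r² + r = r + 2*r²)
E = 3136 (E = (10 - 66)² = (-56)² = 3136)
w(34, 94) - E = 94 - 1*3136 = 94 - 3136 = -3042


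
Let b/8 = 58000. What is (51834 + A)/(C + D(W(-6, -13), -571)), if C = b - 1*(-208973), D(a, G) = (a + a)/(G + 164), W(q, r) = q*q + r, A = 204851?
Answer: 20894159/54779993 ≈ 0.38142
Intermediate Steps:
b = 464000 (b = 8*58000 = 464000)
W(q, r) = r + q² (W(q, r) = q² + r = r + q²)
D(a, G) = 2*a/(164 + G) (D(a, G) = (2*a)/(164 + G) = 2*a/(164 + G))
C = 672973 (C = 464000 - 1*(-208973) = 464000 + 208973 = 672973)
(51834 + A)/(C + D(W(-6, -13), -571)) = (51834 + 204851)/(672973 + 2*(-13 + (-6)²)/(164 - 571)) = 256685/(672973 + 2*(-13 + 36)/(-407)) = 256685/(672973 + 2*23*(-1/407)) = 256685/(672973 - 46/407) = 256685/(273899965/407) = 256685*(407/273899965) = 20894159/54779993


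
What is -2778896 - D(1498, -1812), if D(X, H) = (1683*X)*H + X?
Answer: 4565514414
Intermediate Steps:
D(X, H) = X + 1683*H*X (D(X, H) = 1683*H*X + X = X + 1683*H*X)
-2778896 - D(1498, -1812) = -2778896 - 1498*(1 + 1683*(-1812)) = -2778896 - 1498*(1 - 3049596) = -2778896 - 1498*(-3049595) = -2778896 - 1*(-4568293310) = -2778896 + 4568293310 = 4565514414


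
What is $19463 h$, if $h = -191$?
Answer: $-3717433$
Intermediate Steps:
$19463 h = 19463 \left(-191\right) = -3717433$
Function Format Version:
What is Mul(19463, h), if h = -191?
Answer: -3717433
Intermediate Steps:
Mul(19463, h) = Mul(19463, -191) = -3717433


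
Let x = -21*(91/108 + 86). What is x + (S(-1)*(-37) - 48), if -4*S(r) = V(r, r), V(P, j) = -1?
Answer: -33857/18 ≈ -1880.9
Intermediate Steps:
S(r) = ¼ (S(r) = -¼*(-1) = ¼)
x = -65653/36 (x = -21*(91*(1/108) + 86) = -21*(91/108 + 86) = -21*9379/108 = -65653/36 ≈ -1823.7)
x + (S(-1)*(-37) - 48) = -65653/36 + ((¼)*(-37) - 48) = -65653/36 + (-37/4 - 48) = -65653/36 - 229/4 = -33857/18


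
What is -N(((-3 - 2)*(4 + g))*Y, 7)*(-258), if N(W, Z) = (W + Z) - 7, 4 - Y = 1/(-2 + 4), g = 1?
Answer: -22575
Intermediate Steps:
Y = 7/2 (Y = 4 - 1/(-2 + 4) = 4 - 1/2 = 4 - 1*½ = 4 - ½ = 7/2 ≈ 3.5000)
N(W, Z) = -7 + W + Z
-N(((-3 - 2)*(4 + g))*Y, 7)*(-258) = -(-7 + ((-3 - 2)*(4 + 1))*(7/2) + 7)*(-258) = -(-7 - 5*5*(7/2) + 7)*(-258) = -(-7 - 25*7/2 + 7)*(-258) = -(-7 - 175/2 + 7)*(-258) = -1*(-175/2)*(-258) = (175/2)*(-258) = -22575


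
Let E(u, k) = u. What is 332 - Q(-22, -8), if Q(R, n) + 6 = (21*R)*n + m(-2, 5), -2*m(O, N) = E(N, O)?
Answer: -6711/2 ≈ -3355.5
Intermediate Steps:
m(O, N) = -N/2
Q(R, n) = -17/2 + 21*R*n (Q(R, n) = -6 + ((21*R)*n - ½*5) = -6 + (21*R*n - 5/2) = -6 + (-5/2 + 21*R*n) = -17/2 + 21*R*n)
332 - Q(-22, -8) = 332 - (-17/2 + 21*(-22)*(-8)) = 332 - (-17/2 + 3696) = 332 - 1*7375/2 = 332 - 7375/2 = -6711/2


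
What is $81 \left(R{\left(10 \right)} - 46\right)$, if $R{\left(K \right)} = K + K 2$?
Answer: $-1296$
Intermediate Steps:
$R{\left(K \right)} = 3 K$ ($R{\left(K \right)} = K + 2 K = 3 K$)
$81 \left(R{\left(10 \right)} - 46\right) = 81 \left(3 \cdot 10 - 46\right) = 81 \left(30 - 46\right) = 81 \left(-16\right) = -1296$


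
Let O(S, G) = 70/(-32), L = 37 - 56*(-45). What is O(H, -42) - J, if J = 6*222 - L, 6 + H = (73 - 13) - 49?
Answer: 19565/16 ≈ 1222.8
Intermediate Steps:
L = 2557 (L = 37 + 2520 = 2557)
H = 5 (H = -6 + ((73 - 13) - 49) = -6 + (60 - 49) = -6 + 11 = 5)
O(S, G) = -35/16 (O(S, G) = 70*(-1/32) = -35/16)
J = -1225 (J = 6*222 - 1*2557 = 1332 - 2557 = -1225)
O(H, -42) - J = -35/16 - 1*(-1225) = -35/16 + 1225 = 19565/16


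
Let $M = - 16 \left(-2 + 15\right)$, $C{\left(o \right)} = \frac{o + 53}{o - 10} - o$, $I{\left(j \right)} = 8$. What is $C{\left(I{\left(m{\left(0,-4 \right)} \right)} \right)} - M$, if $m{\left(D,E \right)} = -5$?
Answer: $\frac{339}{2} \approx 169.5$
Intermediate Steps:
$C{\left(o \right)} = - o + \frac{53 + o}{-10 + o}$ ($C{\left(o \right)} = \frac{53 + o}{-10 + o} - o = - o + \frac{53 + o}{-10 + o}$)
$M = -208$ ($M = \left(-16\right) 13 = -208$)
$C{\left(I{\left(m{\left(0,-4 \right)} \right)} \right)} - M = \frac{53 - 8^{2} + 11 \cdot 8}{-10 + 8} - -208 = \frac{53 - 64 + 88}{-2} + 208 = - \frac{53 - 64 + 88}{2} + 208 = \left(- \frac{1}{2}\right) 77 + 208 = - \frac{77}{2} + 208 = \frac{339}{2}$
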